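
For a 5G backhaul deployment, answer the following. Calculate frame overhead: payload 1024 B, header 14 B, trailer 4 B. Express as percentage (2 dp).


Given: payload = 1024 B, header = 14 B, trailer = 4 B
Overhead bytes = header + trailer = 14 + 4 = 18
Total frame = payload + overhead = 1024 + 18 = 1042
Overhead % = 18 / 1042 * 100 = 1.7274% -> 1.73% (2 dp)

1.73


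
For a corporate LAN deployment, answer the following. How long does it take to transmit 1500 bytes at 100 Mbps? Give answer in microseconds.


Given: packet = 1500 bytes, bandwidth = 100 Mbps
Packet in bits = 1500 * 8 = 12000 bits
Bandwidth = 100 * 10^6 = 100000000 bps
Time = 12000 / 100000000 seconds
Time in us = 12000 * 10^6 / 100000000 = 120

120


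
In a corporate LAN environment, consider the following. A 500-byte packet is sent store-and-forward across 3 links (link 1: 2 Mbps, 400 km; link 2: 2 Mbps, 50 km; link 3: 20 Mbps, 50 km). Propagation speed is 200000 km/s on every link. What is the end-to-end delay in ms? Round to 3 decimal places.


Packet = 500 bytes = 4000 bits. Store-and-forward: sum (t_trans + t_prop) per link.
Link 1: t_trans = 4000/(2*10^6) s = 2.0000 ms; t_prop = 400/200000 s = 2.0000 ms; subtotal = 4.0000 ms
Link 2: t_trans = 4000/(2*10^6) s = 2.0000 ms; t_prop = 50/200000 s = 0.2500 ms; subtotal = 2.2500 ms
Link 3: t_trans = 4000/(20*10^6) s = 0.2000 ms; t_prop = 50/200000 s = 0.2500 ms; subtotal = 0.4500 ms
End-to-end = 4.0000 + 2.2500 + 0.4500 = 6.7000 ms -> 6.700 ms (3 dp)

6.700


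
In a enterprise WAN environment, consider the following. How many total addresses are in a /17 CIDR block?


Given: CIDR prefix /17
Host bits = 32 - 17 = 15
Total addresses = 2^15 = 32768

32768


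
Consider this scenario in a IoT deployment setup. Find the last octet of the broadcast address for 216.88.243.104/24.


Given: IP = 216.88.243.104, prefix = /24
Host bits = 32 - 24 = 8
Network last octet = 104 AND mask = 0
Host part size = 2^8 - 1 = 255
Broadcast last octet = 0 OR 255 = 255

255


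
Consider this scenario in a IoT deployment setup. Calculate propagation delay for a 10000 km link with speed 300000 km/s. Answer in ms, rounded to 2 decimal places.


Given: distance = 10000 km, speed = 300000 km/s
Delay = distance / speed = 10000 / 300000 seconds
Delay in ms = 10000 * 1000 / 300000
Delay = 33.3333 ms
Rounded to 2 dp = 33.33 ms

33.33


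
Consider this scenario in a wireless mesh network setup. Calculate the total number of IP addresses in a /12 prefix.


Given: CIDR prefix /12
Host bits = 32 - 12 = 20
Total addresses = 2^20 = 1048576

1048576


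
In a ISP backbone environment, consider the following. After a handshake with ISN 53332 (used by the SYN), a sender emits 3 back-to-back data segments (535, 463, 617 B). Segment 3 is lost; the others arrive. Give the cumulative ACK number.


SYN uses sequence number 53332; first data byte = ISN + 1 = 53333.
Segment 1: SEQ = 53333, len = 535 B, covers [53333, 53867]
Segment 2: SEQ = 53868, len = 463 B, covers [53868, 54330]
Segment 3: SEQ = 54331, len = 617 B, covers [54331, 54947] [LOST]
In-order data received: bytes [53333, 54330] (segments 1..2).
Segment 3 missing -> gap begins at byte 54331.
Cumulative ACK = next expected in-order byte = 53333 + 535 + 463 = 54331

54331


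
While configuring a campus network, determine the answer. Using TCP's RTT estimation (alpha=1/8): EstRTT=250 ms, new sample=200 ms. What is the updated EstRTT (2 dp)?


Given: EstRTT = 250 ms, SampleRTT = 200 ms, alpha = 1/8
New EstRTT = (1 - alpha) * EstRTT + alpha * SampleRTT
(7/8) * 250 = 218.75
(1/8) * 200 = 25
New EstRTT = 218.75 + 25 = 243.75 ms -> 243.75 ms (2 dp)

243.75


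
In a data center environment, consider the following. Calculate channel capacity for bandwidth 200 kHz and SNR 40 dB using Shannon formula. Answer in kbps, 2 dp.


Given: B = 200 kHz, SNR = 40 dB
SNR linear = 10^(40/10) = 10000
1 + SNR = 10001
log2(10001) = 13.2878566418
C = 200 * 1000 * 13.2878566418 = 2657571.3284 bps
C = 2657.571328 kbps -> 2657.57 kbps (2 dp)

2657.57


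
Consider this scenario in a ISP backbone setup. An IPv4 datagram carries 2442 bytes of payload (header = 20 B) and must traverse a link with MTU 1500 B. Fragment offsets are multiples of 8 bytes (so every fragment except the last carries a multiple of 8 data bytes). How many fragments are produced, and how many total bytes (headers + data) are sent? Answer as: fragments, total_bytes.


Max data per non-final fragment = floor((MTU - header)/8)*8 = floor((1500 - 20)/8)*8 = floor(1480/8)*8 = 1480 B
Final fragment needs no 8-byte alignment: it can carry up to MTU - header = 1480 B
Non-final fragments needed = ceil((payload - 1480) / 1480) = ceil(962/1480) = ceil(0.6500) = 1
Number of fragments = 1 + 1 = 2
Fragment sizes (data): 1 * 1480 B + 962 B (last, 962 <= 1480 OK)
Total bytes sent = payload + n_frags * header = 2442 + 2*20 = 2442 + 40 = 2482 B

2, 2482


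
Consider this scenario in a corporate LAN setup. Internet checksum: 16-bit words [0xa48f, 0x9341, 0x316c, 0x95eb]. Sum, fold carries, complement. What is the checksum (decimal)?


Given words: [0xa48f, 0x9341, 0x316c, 0x95eb]
Step 1: Sum all words
Raw sum = 42127 + 37697 + 12652 + 38379 = 130855
Step 2: Fold carry: (65319 + 1) = 65320
One's complement = ~65320 & 0xFFFF = 215

215


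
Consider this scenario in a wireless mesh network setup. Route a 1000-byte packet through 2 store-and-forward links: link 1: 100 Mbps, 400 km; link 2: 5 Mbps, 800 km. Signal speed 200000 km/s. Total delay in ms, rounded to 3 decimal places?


Packet = 1000 bytes = 8000 bits. Store-and-forward: sum (t_trans + t_prop) per link.
Link 1: t_trans = 8000/(100*10^6) s = 0.0800 ms; t_prop = 400/200000 s = 2.0000 ms; subtotal = 2.0800 ms
Link 2: t_trans = 8000/(5*10^6) s = 1.6000 ms; t_prop = 800/200000 s = 4.0000 ms; subtotal = 5.6000 ms
End-to-end = 2.0800 + 5.6000 = 7.6800 ms -> 7.680 ms (3 dp)

7.680


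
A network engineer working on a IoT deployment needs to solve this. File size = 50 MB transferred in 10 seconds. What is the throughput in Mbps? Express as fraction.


Given: file = 50 MB, time = 10 s
File in Mb = 50 * 8 = 400 Mb
Throughput = 400 / 10 Mbps
Throughput = 40 Mbps

40


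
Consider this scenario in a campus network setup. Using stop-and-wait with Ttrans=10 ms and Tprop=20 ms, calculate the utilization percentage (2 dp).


Given: Ttrans = 10 ms, Tprop = 20 ms
RTT = 2 * Tprop = 2 * 20 = 40 ms
U = Ttrans / (Ttrans + RTT)
U = 10 / (10 + 40)
U = 10 / 50 = 0.2
U% = 20.00%

20.00


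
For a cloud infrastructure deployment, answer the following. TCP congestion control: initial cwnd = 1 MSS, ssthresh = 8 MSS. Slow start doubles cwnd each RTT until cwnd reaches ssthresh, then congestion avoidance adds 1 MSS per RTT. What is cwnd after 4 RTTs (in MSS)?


RTT 0: cwnd = 1 MSS (initial)
RTT 1: cwnd = 2 MSS (slow start, doubled)
RTT 2: cwnd = 4 MSS (slow start, doubled)
RTT 3: cwnd = 8 MSS (slow start, doubled)
RTT 4: cwnd = 9 MSS (congestion avoidance, +1)

9


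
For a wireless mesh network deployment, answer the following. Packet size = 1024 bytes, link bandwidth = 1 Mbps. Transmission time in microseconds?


Given: packet = 1024 bytes, bandwidth = 1 Mbps
Packet in bits = 1024 * 8 = 8192 bits
Bandwidth = 1 * 10^6 = 1000000 bps
Time = 8192 / 1000000 seconds
Time in us = 8192 * 10^6 / 1000000 = 8192

8192


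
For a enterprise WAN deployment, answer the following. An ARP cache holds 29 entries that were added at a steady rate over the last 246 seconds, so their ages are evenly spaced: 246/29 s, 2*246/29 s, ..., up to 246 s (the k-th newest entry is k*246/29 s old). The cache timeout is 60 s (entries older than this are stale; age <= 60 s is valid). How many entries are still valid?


Ages are k * 246/29 s for k = 1..29 (spacing = 8.4828 s).
Entry k is valid iff k * 246/29 <= 60 iff k <= 29 * 60 / 246 = 7.0732
n_valid = floor(7.0732) = 7
(n_stale = 29 - 7 = 22)

7


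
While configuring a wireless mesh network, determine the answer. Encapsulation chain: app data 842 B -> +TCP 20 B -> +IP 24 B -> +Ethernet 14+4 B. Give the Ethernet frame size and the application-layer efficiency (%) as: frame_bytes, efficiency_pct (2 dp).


TCP segment = 842 + 20 = 862 B
IP packet = 862 + 24 = 886 B
Ethernet frame = 886 + 14 + 4 = 904 B
Efficiency = app / frame = 842 / 904 = 0.931416 = 93.1416% -> 93.14% (2 dp)

904, 93.14


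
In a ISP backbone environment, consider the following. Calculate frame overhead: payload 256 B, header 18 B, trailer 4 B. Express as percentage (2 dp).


Given: payload = 256 B, header = 18 B, trailer = 4 B
Overhead bytes = header + trailer = 18 + 4 = 22
Total frame = payload + overhead = 256 + 22 = 278
Overhead % = 22 / 278 * 100 = 7.9137% -> 7.91% (2 dp)

7.91


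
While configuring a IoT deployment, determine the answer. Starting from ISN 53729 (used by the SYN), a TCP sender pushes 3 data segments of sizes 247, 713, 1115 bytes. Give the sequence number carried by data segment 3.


The SYN occupies sequence number ISN = 53729, so the first data byte is ISN + 1 = 53730.
SEQ of data segment i = (ISN + 1) + sum of payload sizes of segments 1..i-1.
Segment 1: SEQ = 53730, payload = 247 bytes
Segment 2: SEQ = 53977, payload = 713 bytes
Segment 3: SEQ = 54690, payload = 1115 bytes
SEQ of segment 3 = 53730 + 247 + 713 = 54690

54690


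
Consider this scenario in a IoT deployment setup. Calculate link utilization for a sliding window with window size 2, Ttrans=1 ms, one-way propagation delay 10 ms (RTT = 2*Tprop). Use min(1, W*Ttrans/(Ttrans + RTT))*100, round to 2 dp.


Given: W = 2, Ttrans = 1 ms, RTT = 20 ms (= 2 * Tprop, Tprop = 10 ms)
Cycle time = Ttrans + RTT = 1 + 20 = 21 ms (first packet sent until its ACK returns)
W * Ttrans = 2 * 1 = 2 ms of sending per cycle
W * Ttrans / (Ttrans + RTT) = 2 / 21 = 0.095238
U = min(1, 0.095238) = 0.095238
U% = 9.52%

9.52


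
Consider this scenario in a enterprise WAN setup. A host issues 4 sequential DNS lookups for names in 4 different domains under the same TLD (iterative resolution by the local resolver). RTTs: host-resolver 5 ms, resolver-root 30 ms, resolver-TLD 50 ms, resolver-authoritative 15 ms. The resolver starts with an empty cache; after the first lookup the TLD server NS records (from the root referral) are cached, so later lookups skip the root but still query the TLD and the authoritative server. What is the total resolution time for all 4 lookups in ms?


Lookup 1 (cold cache): local + root + TLD + auth = 5 + 30 + 50 + 15 = 100 ms
Lookups 2..4 (TLD NS cached -> skip root; new domain -> still ask TLD and auth): local + TLD + auth = 5 + 50 + 15 = 70 ms each
Remaining 3 lookups: 3 * 70 = 210 ms
Total = 100 + 210 = 310 ms

310


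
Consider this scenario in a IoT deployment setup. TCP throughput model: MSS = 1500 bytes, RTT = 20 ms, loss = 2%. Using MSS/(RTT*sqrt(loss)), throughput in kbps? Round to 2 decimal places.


Given: MSS = 1500 bytes, RTT = 20 ms, loss = 2%
RTT in seconds = 20 / 1000 = 0.02
Loss rate = 2% = 0.02
sqrt(loss) = sqrt(0.02) = 0.141421356237
Throughput (bytes/s) = 1500 / (0.02 * 0.141421356237) = 530330.0859
Throughput (kbps) = 530330.0859 * 8 / 1000 = 4242.640687 -> 4242.64 kbps (2 dp)

4242.64


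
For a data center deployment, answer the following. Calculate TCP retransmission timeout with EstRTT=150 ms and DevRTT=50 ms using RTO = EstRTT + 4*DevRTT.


Given: EstRTT = 150 ms, DevRTT = 50 ms
Timeout = EstRTT + 4 * DevRTT
4 * DevRTT = 4 * 50 = 200
Timeout = 150 + 200 = 350 ms

350


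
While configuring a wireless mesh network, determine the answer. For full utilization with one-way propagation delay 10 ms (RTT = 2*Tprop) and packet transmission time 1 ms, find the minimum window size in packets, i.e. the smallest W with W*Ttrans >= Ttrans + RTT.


Given: Ttrans = 1 ms, RTT = 20 ms (= 2 * Tprop, Tprop = 10 ms)
Time until first ACK returns = Ttrans + RTT = 1 + 20 = 21 ms
Need W * Ttrans >= Ttrans + RTT  ->  W >= (Ttrans + RTT) / Ttrans
(Ttrans + RTT) / Ttrans = 21 / 1 = 21
W_min = ceil(21) = 21

21


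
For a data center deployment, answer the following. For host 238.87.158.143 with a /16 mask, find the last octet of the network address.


Given: IP = 238.87.158.143, prefix = /16
Subnet mask = 255.255.0.0
Last octet of IP: 143
Last octet of mask: 0
Network last octet = 143 AND 0 = 0

0


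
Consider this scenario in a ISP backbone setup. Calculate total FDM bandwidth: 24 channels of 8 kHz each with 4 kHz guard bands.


Given: 24 channels, 8 kHz each, guard = 4 kHz
Channel bandwidth = 24 * 8 = 192 kHz
Guard bands = 23 gaps * 4 kHz = 92 kHz
Total = 192 + 92 = 284 kHz

284


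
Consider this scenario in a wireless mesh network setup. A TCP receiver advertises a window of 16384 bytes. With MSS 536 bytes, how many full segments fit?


Given: RWND = 16384 bytes, MSS = 536 bytes
Full segments = floor(RWND / MSS)
Full segments = floor(16384 / 536)
Full segments = floor(30.5672) = 30

30


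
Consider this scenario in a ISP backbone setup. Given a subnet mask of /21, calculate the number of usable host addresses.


Given: subnet mask /21
Host bits = 32 - 21 = 11
Total addresses = 2^11 = 2048
Usable hosts = 2048 - 2 (network + broadcast) = 2046

2046


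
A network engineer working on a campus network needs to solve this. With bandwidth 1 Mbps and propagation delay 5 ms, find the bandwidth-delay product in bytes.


Given: bandwidth = 1 Mbps, delay = 5 ms
BDP in bits = 1 * 10^6 * 5 / 1000
BDP in bits = 5000
BDP in bytes = 5000 / 8 = 625

625


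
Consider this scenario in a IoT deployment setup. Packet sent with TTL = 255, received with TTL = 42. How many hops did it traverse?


Given: initial TTL = 255, received TTL = 42
Hops = initial TTL - received TTL
Hops = 255 - 42 = 213

213


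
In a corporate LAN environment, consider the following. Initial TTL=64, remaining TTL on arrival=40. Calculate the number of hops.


Given: initial TTL = 64, received TTL = 40
Hops = initial TTL - received TTL
Hops = 64 - 40 = 24

24


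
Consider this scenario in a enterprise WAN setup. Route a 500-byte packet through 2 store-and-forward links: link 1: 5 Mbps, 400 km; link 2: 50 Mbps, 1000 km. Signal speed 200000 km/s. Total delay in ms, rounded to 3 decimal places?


Packet = 500 bytes = 4000 bits. Store-and-forward: sum (t_trans + t_prop) per link.
Link 1: t_trans = 4000/(5*10^6) s = 0.8000 ms; t_prop = 400/200000 s = 2.0000 ms; subtotal = 2.8000 ms
Link 2: t_trans = 4000/(50*10^6) s = 0.0800 ms; t_prop = 1000/200000 s = 5.0000 ms; subtotal = 5.0800 ms
End-to-end = 2.8000 + 5.0800 = 7.8800 ms -> 7.880 ms (3 dp)

7.880


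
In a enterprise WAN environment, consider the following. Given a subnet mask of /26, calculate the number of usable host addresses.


Given: subnet mask /26
Host bits = 32 - 26 = 6
Total addresses = 2^6 = 64
Usable hosts = 64 - 2 (network + broadcast) = 62

62


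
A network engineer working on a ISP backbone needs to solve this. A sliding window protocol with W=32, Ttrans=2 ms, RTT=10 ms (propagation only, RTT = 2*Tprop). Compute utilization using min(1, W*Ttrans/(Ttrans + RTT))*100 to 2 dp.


Given: W = 32, Ttrans = 2 ms, RTT = 10 ms (= 2 * Tprop, Tprop = 5 ms)
Cycle time = Ttrans + RTT = 2 + 10 = 12 ms (first packet sent until its ACK returns)
W * Ttrans = 32 * 2 = 64 ms of sending per cycle
W * Ttrans / (Ttrans + RTT) = 64 / 12 = 5.333333
U = min(1, 5.333333) = 1.000000
U% = 100.00%

100.00


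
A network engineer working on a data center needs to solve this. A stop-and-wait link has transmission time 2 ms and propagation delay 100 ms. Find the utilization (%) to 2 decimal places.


Given: Ttrans = 2 ms, Tprop = 100 ms
RTT = 2 * Tprop = 2 * 100 = 200 ms
U = Ttrans / (Ttrans + RTT)
U = 2 / (2 + 200)
U = 2 / 202 = 0.009901
U% = 0.99%

0.99


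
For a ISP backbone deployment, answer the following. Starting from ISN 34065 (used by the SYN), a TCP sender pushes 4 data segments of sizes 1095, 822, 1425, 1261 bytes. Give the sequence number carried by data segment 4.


The SYN occupies sequence number ISN = 34065, so the first data byte is ISN + 1 = 34066.
SEQ of data segment i = (ISN + 1) + sum of payload sizes of segments 1..i-1.
Segment 1: SEQ = 34066, payload = 1095 bytes
Segment 2: SEQ = 35161, payload = 822 bytes
Segment 3: SEQ = 35983, payload = 1425 bytes
Segment 4: SEQ = 37408, payload = 1261 bytes
SEQ of segment 4 = 34066 + 1095 + 822 + 1425 = 37408

37408


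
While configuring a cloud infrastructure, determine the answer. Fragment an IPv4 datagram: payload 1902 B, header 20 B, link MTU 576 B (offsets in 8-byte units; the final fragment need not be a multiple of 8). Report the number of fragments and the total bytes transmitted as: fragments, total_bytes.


Max data per non-final fragment = floor((MTU - header)/8)*8 = floor((576 - 20)/8)*8 = floor(556/8)*8 = 552 B
Final fragment needs no 8-byte alignment: it can carry up to MTU - header = 556 B
Non-final fragments needed = ceil((payload - 556) / 552) = ceil(1346/552) = ceil(2.4384) = 3
Number of fragments = 3 + 1 = 4
Fragment sizes (data): 3 * 552 B + 246 B (last, 246 <= 556 OK)
Total bytes sent = payload + n_frags * header = 1902 + 4*20 = 1902 + 80 = 1982 B

4, 1982


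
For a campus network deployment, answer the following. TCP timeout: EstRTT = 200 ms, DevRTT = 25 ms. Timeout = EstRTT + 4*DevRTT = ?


Given: EstRTT = 200 ms, DevRTT = 25 ms
Timeout = EstRTT + 4 * DevRTT
4 * DevRTT = 4 * 25 = 100
Timeout = 200 + 100 = 300 ms

300


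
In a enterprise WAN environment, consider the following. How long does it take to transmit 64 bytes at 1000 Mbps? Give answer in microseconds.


Given: packet = 64 bytes, bandwidth = 1000 Mbps
Packet in bits = 64 * 8 = 512 bits
Bandwidth = 1000 * 10^6 = 1000000000 bps
Time = 512 / 1000000000 seconds
Time in us = 512 * 10^6 / 1000000000 = 0.512

0.512


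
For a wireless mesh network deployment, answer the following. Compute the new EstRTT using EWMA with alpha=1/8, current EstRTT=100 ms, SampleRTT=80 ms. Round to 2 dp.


Given: EstRTT = 100 ms, SampleRTT = 80 ms, alpha = 1/8
New EstRTT = (1 - alpha) * EstRTT + alpha * SampleRTT
(7/8) * 100 = 87.5
(1/8) * 80 = 10
New EstRTT = 87.5 + 10 = 97.5 ms -> 97.50 ms (2 dp)

97.50


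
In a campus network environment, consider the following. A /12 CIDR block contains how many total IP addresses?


Given: CIDR prefix /12
Host bits = 32 - 12 = 20
Total addresses = 2^20 = 1048576

1048576


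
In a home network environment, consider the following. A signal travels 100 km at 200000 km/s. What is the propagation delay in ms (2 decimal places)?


Given: distance = 100 km, speed = 200000 km/s
Delay = distance / speed = 100 / 200000 seconds
Delay in ms = 100 * 1000 / 200000
Delay = 0.5000 ms
Rounded to 2 dp = 0.50 ms

0.50


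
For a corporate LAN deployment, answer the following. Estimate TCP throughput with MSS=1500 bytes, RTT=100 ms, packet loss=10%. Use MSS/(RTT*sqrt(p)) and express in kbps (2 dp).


Given: MSS = 1500 bytes, RTT = 100 ms, loss = 10%
RTT in seconds = 100 / 1000 = 0.1
Loss rate = 10% = 0.1
sqrt(loss) = sqrt(0.1) = 0.316227766017
Throughput (bytes/s) = 1500 / (0.1 * 0.316227766017) = 47434.1649
Throughput (kbps) = 47434.1649 * 8 / 1000 = 379.473319 -> 379.47 kbps (2 dp)

379.47


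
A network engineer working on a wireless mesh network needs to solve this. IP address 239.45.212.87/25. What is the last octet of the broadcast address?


Given: IP = 239.45.212.87, prefix = /25
Host bits = 32 - 25 = 7
Network last octet = 87 AND mask = 0
Host part size = 2^7 - 1 = 127
Broadcast last octet = 0 OR 127 = 127

127


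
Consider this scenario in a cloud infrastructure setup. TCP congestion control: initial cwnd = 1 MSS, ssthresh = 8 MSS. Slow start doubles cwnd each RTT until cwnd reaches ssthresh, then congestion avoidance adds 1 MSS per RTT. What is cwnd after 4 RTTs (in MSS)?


RTT 0: cwnd = 1 MSS (initial)
RTT 1: cwnd = 2 MSS (slow start, doubled)
RTT 2: cwnd = 4 MSS (slow start, doubled)
RTT 3: cwnd = 8 MSS (slow start, doubled)
RTT 4: cwnd = 9 MSS (congestion avoidance, +1)

9


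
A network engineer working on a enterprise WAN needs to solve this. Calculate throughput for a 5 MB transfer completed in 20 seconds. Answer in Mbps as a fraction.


Given: file = 5 MB, time = 20 s
File in Mb = 5 * 8 = 40 Mb
Throughput = 40 / 20 Mbps
Throughput = 2 Mbps

2


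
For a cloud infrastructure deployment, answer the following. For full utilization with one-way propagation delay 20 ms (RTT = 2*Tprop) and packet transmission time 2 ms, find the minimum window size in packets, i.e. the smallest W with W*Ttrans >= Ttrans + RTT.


Given: Ttrans = 2 ms, RTT = 40 ms (= 2 * Tprop, Tprop = 20 ms)
Time until first ACK returns = Ttrans + RTT = 2 + 40 = 42 ms
Need W * Ttrans >= Ttrans + RTT  ->  W >= (Ttrans + RTT) / Ttrans
(Ttrans + RTT) / Ttrans = 42 / 2 = 21
W_min = ceil(21) = 21

21


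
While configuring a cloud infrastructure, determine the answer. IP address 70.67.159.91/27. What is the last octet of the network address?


Given: IP = 70.67.159.91, prefix = /27
Subnet mask = 255.255.255.224
Last octet of IP: 91
Last octet of mask: 224
Network last octet = 91 AND 224 = 64

64


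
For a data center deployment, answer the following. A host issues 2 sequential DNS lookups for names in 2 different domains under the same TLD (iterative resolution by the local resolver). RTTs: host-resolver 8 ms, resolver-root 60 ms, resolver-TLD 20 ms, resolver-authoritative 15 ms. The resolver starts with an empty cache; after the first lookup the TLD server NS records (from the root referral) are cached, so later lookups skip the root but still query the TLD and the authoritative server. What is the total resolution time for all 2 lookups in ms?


Lookup 1 (cold cache): local + root + TLD + auth = 8 + 60 + 20 + 15 = 103 ms
Lookups 2..2 (TLD NS cached -> skip root; new domain -> still ask TLD and auth): local + TLD + auth = 8 + 20 + 15 = 43 ms each
Remaining 1 lookups: 1 * 43 = 43 ms
Total = 103 + 43 = 146 ms

146


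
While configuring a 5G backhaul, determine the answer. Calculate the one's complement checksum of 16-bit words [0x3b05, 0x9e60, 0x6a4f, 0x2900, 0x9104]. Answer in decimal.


Given words: [0x3b05, 0x9e60, 0x6a4f, 0x2900, 0x9104]
Step 1: Sum all words
Raw sum = 15109 + 40544 + 27215 + 10496 + 37124 = 130488
Step 2: Fold carry: (64952 + 1) = 64953
One's complement = ~64953 & 0xFFFF = 582

582


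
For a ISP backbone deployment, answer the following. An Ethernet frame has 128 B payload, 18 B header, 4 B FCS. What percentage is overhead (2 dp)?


Given: payload = 128 B, header = 18 B, trailer = 4 B
Overhead bytes = header + trailer = 18 + 4 = 22
Total frame = payload + overhead = 128 + 22 = 150
Overhead % = 22 / 150 * 100 = 14.6667% -> 14.67% (2 dp)

14.67


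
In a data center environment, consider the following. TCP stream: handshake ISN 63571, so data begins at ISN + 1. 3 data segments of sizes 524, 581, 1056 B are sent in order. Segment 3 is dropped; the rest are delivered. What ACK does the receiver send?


SYN uses sequence number 63571; first data byte = ISN + 1 = 63572.
Segment 1: SEQ = 63572, len = 524 B, covers [63572, 64095]
Segment 2: SEQ = 64096, len = 581 B, covers [64096, 64676]
Segment 3: SEQ = 64677, len = 1056 B, covers [64677, 65732] [LOST]
In-order data received: bytes [63572, 64676] (segments 1..2).
Segment 3 missing -> gap begins at byte 64677.
Cumulative ACK = next expected in-order byte = 63572 + 524 + 581 = 64677

64677


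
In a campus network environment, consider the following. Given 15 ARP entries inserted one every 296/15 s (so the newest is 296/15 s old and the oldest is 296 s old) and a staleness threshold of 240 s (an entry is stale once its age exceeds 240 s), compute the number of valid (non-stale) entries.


Ages are k * 296/15 s for k = 1..15 (spacing = 19.7333 s).
Entry k is valid iff k * 296/15 <= 240 iff k <= 15 * 240 / 296 = 12.1622
n_valid = floor(12.1622) = 12
(n_stale = 15 - 12 = 3)

12


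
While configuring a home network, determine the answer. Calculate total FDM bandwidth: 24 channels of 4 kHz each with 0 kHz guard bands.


Given: 24 channels, 4 kHz each, guard = 0 kHz
Channel bandwidth = 24 * 4 = 96 kHz
Guard bands = 23 gaps * 0 kHz = 0 kHz
Total = 96 + 0 = 96 kHz

96


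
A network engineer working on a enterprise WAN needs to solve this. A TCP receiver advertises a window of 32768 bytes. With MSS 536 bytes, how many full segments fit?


Given: RWND = 32768 bytes, MSS = 536 bytes
Full segments = floor(RWND / MSS)
Full segments = floor(32768 / 536)
Full segments = floor(61.1343) = 61

61


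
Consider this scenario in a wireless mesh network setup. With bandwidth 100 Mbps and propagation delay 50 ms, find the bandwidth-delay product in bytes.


Given: bandwidth = 100 Mbps, delay = 50 ms
BDP in bits = 100 * 10^6 * 50 / 1000
BDP in bits = 5000000
BDP in bytes = 5000000 / 8 = 625000

625000


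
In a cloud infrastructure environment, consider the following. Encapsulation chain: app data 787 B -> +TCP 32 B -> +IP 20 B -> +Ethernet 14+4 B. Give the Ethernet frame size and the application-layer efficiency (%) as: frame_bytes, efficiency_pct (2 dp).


TCP segment = 787 + 32 = 819 B
IP packet = 819 + 20 = 839 B
Ethernet frame = 839 + 14 + 4 = 857 B
Efficiency = app / frame = 787 / 857 = 0.918320 = 91.8320% -> 91.83% (2 dp)

857, 91.83


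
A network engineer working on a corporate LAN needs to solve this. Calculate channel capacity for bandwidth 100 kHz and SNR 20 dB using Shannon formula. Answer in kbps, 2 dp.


Given: B = 100 kHz, SNR = 20 dB
SNR linear = 10^(20/10) = 100
1 + SNR = 101
log2(101) = 6.6582114828
C = 100 * 1000 * 6.6582114828 = 665821.1483 bps
C = 665.821148 kbps -> 665.82 kbps (2 dp)

665.82


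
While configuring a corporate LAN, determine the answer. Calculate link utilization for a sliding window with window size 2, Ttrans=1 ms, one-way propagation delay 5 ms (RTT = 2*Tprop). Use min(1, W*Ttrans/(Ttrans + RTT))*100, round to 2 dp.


Given: W = 2, Ttrans = 1 ms, RTT = 10 ms (= 2 * Tprop, Tprop = 5 ms)
Cycle time = Ttrans + RTT = 1 + 10 = 11 ms (first packet sent until its ACK returns)
W * Ttrans = 2 * 1 = 2 ms of sending per cycle
W * Ttrans / (Ttrans + RTT) = 2 / 11 = 0.181818
U = min(1, 0.181818) = 0.181818
U% = 18.18%

18.18


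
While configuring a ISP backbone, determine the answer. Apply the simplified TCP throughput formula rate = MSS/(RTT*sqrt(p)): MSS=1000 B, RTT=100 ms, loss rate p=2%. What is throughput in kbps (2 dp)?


Given: MSS = 1000 bytes, RTT = 100 ms, loss = 2%
RTT in seconds = 100 / 1000 = 0.1
Loss rate = 2% = 0.02
sqrt(loss) = sqrt(0.02) = 0.141421356237
Throughput (bytes/s) = 1000 / (0.1 * 0.141421356237) = 70710.6781
Throughput (kbps) = 70710.6781 * 8 / 1000 = 565.685425 -> 565.69 kbps (2 dp)

565.69


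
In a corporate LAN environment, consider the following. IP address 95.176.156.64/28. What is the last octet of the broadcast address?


Given: IP = 95.176.156.64, prefix = /28
Host bits = 32 - 28 = 4
Network last octet = 64 AND mask = 64
Host part size = 2^4 - 1 = 15
Broadcast last octet = 64 OR 15 = 79

79


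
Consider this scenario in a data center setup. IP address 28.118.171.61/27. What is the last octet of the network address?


Given: IP = 28.118.171.61, prefix = /27
Subnet mask = 255.255.255.224
Last octet of IP: 61
Last octet of mask: 224
Network last octet = 61 AND 224 = 32

32


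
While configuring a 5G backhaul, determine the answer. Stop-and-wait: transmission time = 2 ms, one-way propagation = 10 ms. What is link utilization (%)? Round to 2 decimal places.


Given: Ttrans = 2 ms, Tprop = 10 ms
RTT = 2 * Tprop = 2 * 10 = 20 ms
U = Ttrans / (Ttrans + RTT)
U = 2 / (2 + 20)
U = 2 / 22 = 0.090909
U% = 9.09%

9.09


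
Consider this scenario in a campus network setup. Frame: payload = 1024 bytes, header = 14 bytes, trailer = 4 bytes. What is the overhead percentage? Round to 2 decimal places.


Given: payload = 1024 B, header = 14 B, trailer = 4 B
Overhead bytes = header + trailer = 14 + 4 = 18
Total frame = payload + overhead = 1024 + 18 = 1042
Overhead % = 18 / 1042 * 100 = 1.7274% -> 1.73% (2 dp)

1.73


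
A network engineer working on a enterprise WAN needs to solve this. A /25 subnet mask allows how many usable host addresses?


Given: subnet mask /25
Host bits = 32 - 25 = 7
Total addresses = 2^7 = 128
Usable hosts = 128 - 2 (network + broadcast) = 126

126


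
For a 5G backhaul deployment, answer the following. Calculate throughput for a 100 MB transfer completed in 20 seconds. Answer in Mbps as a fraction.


Given: file = 100 MB, time = 20 s
File in Mb = 100 * 8 = 800 Mb
Throughput = 800 / 20 Mbps
Throughput = 40 Mbps

40


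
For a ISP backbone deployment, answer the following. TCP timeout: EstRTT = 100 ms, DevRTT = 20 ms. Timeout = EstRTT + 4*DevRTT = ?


Given: EstRTT = 100 ms, DevRTT = 20 ms
Timeout = EstRTT + 4 * DevRTT
4 * DevRTT = 4 * 20 = 80
Timeout = 100 + 80 = 180 ms

180


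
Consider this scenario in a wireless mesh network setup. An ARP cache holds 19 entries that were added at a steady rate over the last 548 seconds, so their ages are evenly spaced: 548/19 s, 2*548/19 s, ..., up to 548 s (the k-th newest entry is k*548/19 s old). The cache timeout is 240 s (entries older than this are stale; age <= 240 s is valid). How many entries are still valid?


Ages are k * 548/19 s for k = 1..19 (spacing = 28.8421 s).
Entry k is valid iff k * 548/19 <= 240 iff k <= 19 * 240 / 548 = 8.3212
n_valid = floor(8.3212) = 8
(n_stale = 19 - 8 = 11)

8


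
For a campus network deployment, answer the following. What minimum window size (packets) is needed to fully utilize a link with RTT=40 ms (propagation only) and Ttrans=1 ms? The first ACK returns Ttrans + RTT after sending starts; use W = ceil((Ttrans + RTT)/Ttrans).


Given: Ttrans = 1 ms, RTT = 40 ms (= 2 * Tprop, Tprop = 20 ms)
Time until first ACK returns = Ttrans + RTT = 1 + 40 = 41 ms
Need W * Ttrans >= Ttrans + RTT  ->  W >= (Ttrans + RTT) / Ttrans
(Ttrans + RTT) / Ttrans = 41 / 1 = 41
W_min = ceil(41) = 41

41


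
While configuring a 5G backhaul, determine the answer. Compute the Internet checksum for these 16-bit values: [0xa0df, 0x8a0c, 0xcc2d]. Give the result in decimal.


Given words: [0xa0df, 0x8a0c, 0xcc2d]
Step 1: Sum all words
Raw sum = 41183 + 35340 + 52269 = 128792
Step 2: Fold carry: (63256 + 1) = 63257
One's complement = ~63257 & 0xFFFF = 2278

2278


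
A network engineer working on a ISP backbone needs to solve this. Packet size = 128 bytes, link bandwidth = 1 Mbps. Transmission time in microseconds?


Given: packet = 128 bytes, bandwidth = 1 Mbps
Packet in bits = 128 * 8 = 1024 bits
Bandwidth = 1 * 10^6 = 1000000 bps
Time = 1024 / 1000000 seconds
Time in us = 1024 * 10^6 / 1000000 = 1024

1024


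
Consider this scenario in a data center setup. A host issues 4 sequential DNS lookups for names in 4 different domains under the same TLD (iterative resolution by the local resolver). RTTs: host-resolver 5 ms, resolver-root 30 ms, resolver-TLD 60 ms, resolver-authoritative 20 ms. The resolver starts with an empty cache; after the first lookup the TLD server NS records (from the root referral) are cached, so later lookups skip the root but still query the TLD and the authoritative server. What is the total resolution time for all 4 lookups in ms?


Lookup 1 (cold cache): local + root + TLD + auth = 5 + 30 + 60 + 20 = 115 ms
Lookups 2..4 (TLD NS cached -> skip root; new domain -> still ask TLD and auth): local + TLD + auth = 5 + 60 + 20 = 85 ms each
Remaining 3 lookups: 3 * 85 = 255 ms
Total = 115 + 255 = 370 ms

370


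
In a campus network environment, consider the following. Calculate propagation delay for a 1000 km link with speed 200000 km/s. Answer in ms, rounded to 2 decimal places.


Given: distance = 1000 km, speed = 200000 km/s
Delay = distance / speed = 1000 / 200000 seconds
Delay in ms = 1000 * 1000 / 200000
Delay = 5.0000 ms
Rounded to 2 dp = 5.00 ms

5.00


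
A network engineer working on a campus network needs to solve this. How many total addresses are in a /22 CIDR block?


Given: CIDR prefix /22
Host bits = 32 - 22 = 10
Total addresses = 2^10 = 1024

1024


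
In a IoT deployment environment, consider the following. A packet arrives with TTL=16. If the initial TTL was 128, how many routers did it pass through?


Given: initial TTL = 128, received TTL = 16
Hops = initial TTL - received TTL
Hops = 128 - 16 = 112

112


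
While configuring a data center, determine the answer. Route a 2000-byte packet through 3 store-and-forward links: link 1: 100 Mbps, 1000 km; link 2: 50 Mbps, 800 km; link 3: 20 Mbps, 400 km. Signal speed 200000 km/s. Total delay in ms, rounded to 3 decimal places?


Packet = 2000 bytes = 16000 bits. Store-and-forward: sum (t_trans + t_prop) per link.
Link 1: t_trans = 16000/(100*10^6) s = 0.1600 ms; t_prop = 1000/200000 s = 5.0000 ms; subtotal = 5.1600 ms
Link 2: t_trans = 16000/(50*10^6) s = 0.3200 ms; t_prop = 800/200000 s = 4.0000 ms; subtotal = 4.3200 ms
Link 3: t_trans = 16000/(20*10^6) s = 0.8000 ms; t_prop = 400/200000 s = 2.0000 ms; subtotal = 2.8000 ms
End-to-end = 5.1600 + 4.3200 + 2.8000 = 12.2800 ms -> 12.280 ms (3 dp)

12.280


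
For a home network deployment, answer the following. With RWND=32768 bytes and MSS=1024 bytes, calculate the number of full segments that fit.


Given: RWND = 32768 bytes, MSS = 1024 bytes
Full segments = floor(RWND / MSS)
Full segments = floor(32768 / 1024)
Full segments = floor(32.0) = 32

32


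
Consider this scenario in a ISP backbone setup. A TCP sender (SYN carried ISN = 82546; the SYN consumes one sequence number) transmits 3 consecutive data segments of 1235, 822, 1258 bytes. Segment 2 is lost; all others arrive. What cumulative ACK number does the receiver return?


SYN uses sequence number 82546; first data byte = ISN + 1 = 82547.
Segment 1: SEQ = 82547, len = 1235 B, covers [82547, 83781]
Segment 2: SEQ = 83782, len = 822 B, covers [83782, 84603] [LOST]
Segment 3: SEQ = 84604, len = 1258 B, covers [84604, 85861]
In-order data received: bytes [82547, 83781] (segments 1..1).
Segment 2 missing -> gap begins at byte 83782; later segments buffered out of order.
Cumulative ACK = next expected in-order byte = 82547 + 1235 = 83782

83782


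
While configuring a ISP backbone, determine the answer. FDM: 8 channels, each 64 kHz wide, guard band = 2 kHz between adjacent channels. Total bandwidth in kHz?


Given: 8 channels, 64 kHz each, guard = 2 kHz
Channel bandwidth = 8 * 64 = 512 kHz
Guard bands = 7 gaps * 2 kHz = 14 kHz
Total = 512 + 14 = 526 kHz

526


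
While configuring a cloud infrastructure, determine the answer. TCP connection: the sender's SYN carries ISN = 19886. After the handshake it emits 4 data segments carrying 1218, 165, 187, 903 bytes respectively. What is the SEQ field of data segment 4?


The SYN occupies sequence number ISN = 19886, so the first data byte is ISN + 1 = 19887.
SEQ of data segment i = (ISN + 1) + sum of payload sizes of segments 1..i-1.
Segment 1: SEQ = 19887, payload = 1218 bytes
Segment 2: SEQ = 21105, payload = 165 bytes
Segment 3: SEQ = 21270, payload = 187 bytes
Segment 4: SEQ = 21457, payload = 903 bytes
SEQ of segment 4 = 19887 + 1218 + 165 + 187 = 21457

21457


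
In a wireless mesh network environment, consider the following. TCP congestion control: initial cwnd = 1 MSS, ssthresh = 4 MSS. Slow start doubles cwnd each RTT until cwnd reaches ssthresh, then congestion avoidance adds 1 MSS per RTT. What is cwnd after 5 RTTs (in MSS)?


RTT 0: cwnd = 1 MSS (initial)
RTT 1: cwnd = 2 MSS (slow start, doubled)
RTT 2: cwnd = 4 MSS (slow start, doubled)
RTT 3: cwnd = 5 MSS (congestion avoidance, +1)
RTT 4: cwnd = 6 MSS (congestion avoidance, +1)
RTT 5: cwnd = 7 MSS (congestion avoidance, +1)

7


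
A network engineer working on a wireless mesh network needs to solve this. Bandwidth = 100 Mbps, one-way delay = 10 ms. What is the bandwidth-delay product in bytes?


Given: bandwidth = 100 Mbps, delay = 10 ms
BDP in bits = 100 * 10^6 * 10 / 1000
BDP in bits = 1000000
BDP in bytes = 1000000 / 8 = 125000

125000


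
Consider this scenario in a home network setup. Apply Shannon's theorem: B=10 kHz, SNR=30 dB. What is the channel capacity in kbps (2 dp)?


Given: B = 10 kHz, SNR = 30 dB
SNR linear = 10^(30/10) = 1000
1 + SNR = 1001
log2(1001) = 9.9672262588
C = 10 * 1000 * 9.9672262588 = 99672.2626 bps
C = 99.672263 kbps -> 99.67 kbps (2 dp)

99.67


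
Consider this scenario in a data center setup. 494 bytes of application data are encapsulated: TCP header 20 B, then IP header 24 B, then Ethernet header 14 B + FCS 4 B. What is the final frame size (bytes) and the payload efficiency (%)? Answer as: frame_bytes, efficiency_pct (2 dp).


TCP segment = 494 + 20 = 514 B
IP packet = 514 + 24 = 538 B
Ethernet frame = 538 + 14 + 4 = 556 B
Efficiency = app / frame = 494 / 556 = 0.888489 = 88.8489% -> 88.85% (2 dp)

556, 88.85


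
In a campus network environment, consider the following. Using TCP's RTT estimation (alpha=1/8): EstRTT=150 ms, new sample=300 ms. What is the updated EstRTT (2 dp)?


Given: EstRTT = 150 ms, SampleRTT = 300 ms, alpha = 1/8
New EstRTT = (1 - alpha) * EstRTT + alpha * SampleRTT
(7/8) * 150 = 131.25
(1/8) * 300 = 37.5
New EstRTT = 131.25 + 37.5 = 168.75 ms -> 168.75 ms (2 dp)

168.75


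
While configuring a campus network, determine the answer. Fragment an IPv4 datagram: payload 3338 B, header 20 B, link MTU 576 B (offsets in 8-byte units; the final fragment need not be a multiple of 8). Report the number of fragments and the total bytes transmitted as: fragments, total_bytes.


Max data per non-final fragment = floor((MTU - header)/8)*8 = floor((576 - 20)/8)*8 = floor(556/8)*8 = 552 B
Final fragment needs no 8-byte alignment: it can carry up to MTU - header = 556 B
Non-final fragments needed = ceil((payload - 556) / 552) = ceil(2782/552) = ceil(5.0399) = 6
Number of fragments = 6 + 1 = 7
Fragment sizes (data): 6 * 552 B + 26 B (last, 26 <= 556 OK)
Total bytes sent = payload + n_frags * header = 3338 + 7*20 = 3338 + 140 = 3478 B

7, 3478


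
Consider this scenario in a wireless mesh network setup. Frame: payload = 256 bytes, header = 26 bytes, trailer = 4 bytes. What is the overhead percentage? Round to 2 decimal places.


Given: payload = 256 B, header = 26 B, trailer = 4 B
Overhead bytes = header + trailer = 26 + 4 = 30
Total frame = payload + overhead = 256 + 30 = 286
Overhead % = 30 / 286 * 100 = 10.4895% -> 10.49% (2 dp)

10.49


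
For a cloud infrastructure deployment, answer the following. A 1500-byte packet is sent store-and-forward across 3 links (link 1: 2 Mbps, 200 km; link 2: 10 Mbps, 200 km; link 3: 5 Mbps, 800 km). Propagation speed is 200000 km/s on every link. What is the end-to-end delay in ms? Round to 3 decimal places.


Packet = 1500 bytes = 12000 bits. Store-and-forward: sum (t_trans + t_prop) per link.
Link 1: t_trans = 12000/(2*10^6) s = 6.0000 ms; t_prop = 200/200000 s = 1.0000 ms; subtotal = 7.0000 ms
Link 2: t_trans = 12000/(10*10^6) s = 1.2000 ms; t_prop = 200/200000 s = 1.0000 ms; subtotal = 2.2000 ms
Link 3: t_trans = 12000/(5*10^6) s = 2.4000 ms; t_prop = 800/200000 s = 4.0000 ms; subtotal = 6.4000 ms
End-to-end = 7.0000 + 2.2000 + 6.4000 = 15.6000 ms -> 15.600 ms (3 dp)

15.600


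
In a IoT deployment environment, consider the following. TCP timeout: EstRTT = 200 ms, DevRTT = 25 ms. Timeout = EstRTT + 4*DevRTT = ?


Given: EstRTT = 200 ms, DevRTT = 25 ms
Timeout = EstRTT + 4 * DevRTT
4 * DevRTT = 4 * 25 = 100
Timeout = 200 + 100 = 300 ms

300


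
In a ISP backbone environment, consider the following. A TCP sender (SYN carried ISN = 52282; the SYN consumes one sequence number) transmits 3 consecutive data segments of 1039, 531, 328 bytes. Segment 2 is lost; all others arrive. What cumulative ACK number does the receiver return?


SYN uses sequence number 52282; first data byte = ISN + 1 = 52283.
Segment 1: SEQ = 52283, len = 1039 B, covers [52283, 53321]
Segment 2: SEQ = 53322, len = 531 B, covers [53322, 53852] [LOST]
Segment 3: SEQ = 53853, len = 328 B, covers [53853, 54180]
In-order data received: bytes [52283, 53321] (segments 1..1).
Segment 2 missing -> gap begins at byte 53322; later segments buffered out of order.
Cumulative ACK = next expected in-order byte = 52283 + 1039 = 53322

53322
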